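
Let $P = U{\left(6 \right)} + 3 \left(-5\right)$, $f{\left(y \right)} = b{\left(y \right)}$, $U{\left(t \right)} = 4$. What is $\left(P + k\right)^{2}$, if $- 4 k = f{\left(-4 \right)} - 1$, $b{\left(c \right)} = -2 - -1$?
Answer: $\frac{441}{4} \approx 110.25$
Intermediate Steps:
$b{\left(c \right)} = -1$ ($b{\left(c \right)} = -2 + 1 = -1$)
$f{\left(y \right)} = -1$
$P = -11$ ($P = 4 + 3 \left(-5\right) = 4 - 15 = -11$)
$k = \frac{1}{2}$ ($k = - \frac{-1 - 1}{4} = \left(- \frac{1}{4}\right) \left(-2\right) = \frac{1}{2} \approx 0.5$)
$\left(P + k\right)^{2} = \left(-11 + \frac{1}{2}\right)^{2} = \left(- \frac{21}{2}\right)^{2} = \frac{441}{4}$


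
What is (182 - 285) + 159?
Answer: 56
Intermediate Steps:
(182 - 285) + 159 = -103 + 159 = 56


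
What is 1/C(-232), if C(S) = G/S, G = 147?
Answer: -232/147 ≈ -1.5782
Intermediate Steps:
C(S) = 147/S
1/C(-232) = 1/(147/(-232)) = 1/(147*(-1/232)) = 1/(-147/232) = -232/147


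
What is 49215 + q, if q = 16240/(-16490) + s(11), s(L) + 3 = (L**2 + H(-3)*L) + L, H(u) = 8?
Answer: 81511744/1649 ≈ 49431.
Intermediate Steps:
s(L) = -3 + L**2 + 9*L (s(L) = -3 + ((L**2 + 8*L) + L) = -3 + (L**2 + 9*L) = -3 + L**2 + 9*L)
q = 356209/1649 (q = 16240/(-16490) + (-3 + 11**2 + 9*11) = 16240*(-1/16490) + (-3 + 121 + 99) = -1624/1649 + 217 = 356209/1649 ≈ 216.02)
49215 + q = 49215 + 356209/1649 = 81511744/1649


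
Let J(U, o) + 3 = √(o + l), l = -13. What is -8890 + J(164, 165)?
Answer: -8893 + 2*√38 ≈ -8880.7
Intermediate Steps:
J(U, o) = -3 + √(-13 + o) (J(U, o) = -3 + √(o - 13) = -3 + √(-13 + o))
-8890 + J(164, 165) = -8890 + (-3 + √(-13 + 165)) = -8890 + (-3 + √152) = -8890 + (-3 + 2*√38) = -8893 + 2*√38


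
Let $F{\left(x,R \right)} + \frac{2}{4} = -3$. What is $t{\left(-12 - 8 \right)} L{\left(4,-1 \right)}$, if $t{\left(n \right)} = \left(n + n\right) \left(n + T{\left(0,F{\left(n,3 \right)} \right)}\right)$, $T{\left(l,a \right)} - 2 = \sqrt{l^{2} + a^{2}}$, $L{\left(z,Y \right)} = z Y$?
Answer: $-2320$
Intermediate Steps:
$F{\left(x,R \right)} = - \frac{7}{2}$ ($F{\left(x,R \right)} = - \frac{1}{2} - 3 = - \frac{7}{2}$)
$L{\left(z,Y \right)} = Y z$
$T{\left(l,a \right)} = 2 + \sqrt{a^{2} + l^{2}}$ ($T{\left(l,a \right)} = 2 + \sqrt{l^{2} + a^{2}} = 2 + \sqrt{a^{2} + l^{2}}$)
$t{\left(n \right)} = 2 n \left(\frac{11}{2} + n\right)$ ($t{\left(n \right)} = \left(n + n\right) \left(n + \left(2 + \sqrt{\left(- \frac{7}{2}\right)^{2} + 0^{2}}\right)\right) = 2 n \left(n + \left(2 + \sqrt{\frac{49}{4} + 0}\right)\right) = 2 n \left(n + \left(2 + \sqrt{\frac{49}{4}}\right)\right) = 2 n \left(n + \left(2 + \frac{7}{2}\right)\right) = 2 n \left(n + \frac{11}{2}\right) = 2 n \left(\frac{11}{2} + n\right)$)
$t{\left(-12 - 8 \right)} L{\left(4,-1 \right)} = \left(-12 - 8\right) \left(11 + 2 \left(-12 - 8\right)\right) \left(\left(-1\right) 4\right) = - 20 \left(11 + 2 \left(-20\right)\right) \left(-4\right) = - 20 \left(11 - 40\right) \left(-4\right) = \left(-20\right) \left(-29\right) \left(-4\right) = 580 \left(-4\right) = -2320$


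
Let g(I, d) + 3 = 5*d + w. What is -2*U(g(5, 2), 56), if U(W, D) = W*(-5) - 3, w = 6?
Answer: 136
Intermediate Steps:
g(I, d) = 3 + 5*d (g(I, d) = -3 + (5*d + 6) = -3 + (6 + 5*d) = 3 + 5*d)
U(W, D) = -3 - 5*W (U(W, D) = -5*W - 3 = -3 - 5*W)
-2*U(g(5, 2), 56) = -2*(-3 - 5*(3 + 5*2)) = -2*(-3 - 5*(3 + 10)) = -2*(-3 - 5*13) = -2*(-3 - 65) = -2*(-68) = 136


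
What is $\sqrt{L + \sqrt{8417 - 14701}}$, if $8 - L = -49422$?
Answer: $\sqrt{49430 + 2 i \sqrt{1571}} \approx 222.33 + 0.178 i$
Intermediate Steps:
$L = 49430$ ($L = 8 - -49422 = 8 + 49422 = 49430$)
$\sqrt{L + \sqrt{8417 - 14701}} = \sqrt{49430 + \sqrt{8417 - 14701}} = \sqrt{49430 + \sqrt{-6284}} = \sqrt{49430 + 2 i \sqrt{1571}}$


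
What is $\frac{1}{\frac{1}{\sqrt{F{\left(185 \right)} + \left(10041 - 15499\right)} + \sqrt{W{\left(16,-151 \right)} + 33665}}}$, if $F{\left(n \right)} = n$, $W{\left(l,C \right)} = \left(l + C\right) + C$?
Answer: $\sqrt{33379} + i \sqrt{5273} \approx 182.7 + 72.615 i$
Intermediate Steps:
$W{\left(l,C \right)} = l + 2 C$ ($W{\left(l,C \right)} = \left(C + l\right) + C = l + 2 C$)
$\frac{1}{\frac{1}{\sqrt{F{\left(185 \right)} + \left(10041 - 15499\right)} + \sqrt{W{\left(16,-151 \right)} + 33665}}} = \frac{1}{\frac{1}{\sqrt{185 + \left(10041 - 15499\right)} + \sqrt{\left(16 + 2 \left(-151\right)\right) + 33665}}} = \frac{1}{\frac{1}{\sqrt{185 + \left(10041 - 15499\right)} + \sqrt{\left(16 - 302\right) + 33665}}} = \frac{1}{\frac{1}{\sqrt{185 - 5458} + \sqrt{-286 + 33665}}} = \frac{1}{\frac{1}{\sqrt{-5273} + \sqrt{33379}}} = \frac{1}{\frac{1}{i \sqrt{5273} + \sqrt{33379}}} = \frac{1}{\frac{1}{\sqrt{33379} + i \sqrt{5273}}} = \sqrt{33379} + i \sqrt{5273}$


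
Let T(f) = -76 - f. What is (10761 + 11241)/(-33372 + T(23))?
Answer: -7334/11157 ≈ -0.65734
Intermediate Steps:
(10761 + 11241)/(-33372 + T(23)) = (10761 + 11241)/(-33372 + (-76 - 1*23)) = 22002/(-33372 + (-76 - 23)) = 22002/(-33372 - 99) = 22002/(-33471) = 22002*(-1/33471) = -7334/11157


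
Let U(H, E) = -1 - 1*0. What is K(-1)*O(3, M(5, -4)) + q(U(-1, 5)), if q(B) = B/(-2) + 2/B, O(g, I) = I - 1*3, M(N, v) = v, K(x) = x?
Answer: 11/2 ≈ 5.5000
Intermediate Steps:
U(H, E) = -1 (U(H, E) = -1 + 0 = -1)
O(g, I) = -3 + I (O(g, I) = I - 3 = -3 + I)
q(B) = 2/B - B/2 (q(B) = B*(-½) + 2/B = -B/2 + 2/B = 2/B - B/2)
K(-1)*O(3, M(5, -4)) + q(U(-1, 5)) = -(-3 - 4) + (2/(-1) - ½*(-1)) = -1*(-7) + (2*(-1) + ½) = 7 + (-2 + ½) = 7 - 3/2 = 11/2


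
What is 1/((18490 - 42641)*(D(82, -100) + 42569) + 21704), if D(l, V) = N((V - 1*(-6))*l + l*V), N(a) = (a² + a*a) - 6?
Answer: -1/12224547657437 ≈ -8.1803e-14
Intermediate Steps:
N(a) = -6 + 2*a² (N(a) = (a² + a²) - 6 = 2*a² - 6 = -6 + 2*a²)
D(l, V) = -6 + 2*(V*l + l*(6 + V))² (D(l, V) = -6 + 2*((V - 1*(-6))*l + l*V)² = -6 + 2*((V + 6)*l + V*l)² = -6 + 2*((6 + V)*l + V*l)² = -6 + 2*(l*(6 + V) + V*l)² = -6 + 2*(V*l + l*(6 + V))²)
1/((18490 - 42641)*(D(82, -100) + 42569) + 21704) = 1/((18490 - 42641)*((-6 + 8*82²*(3 - 100)²) + 42569) + 21704) = 1/(-24151*((-6 + 8*6724*(-97)²) + 42569) + 21704) = 1/(-24151*((-6 + 8*6724*9409) + 42569) + 21704) = 1/(-24151*((-6 + 506128928) + 42569) + 21704) = 1/(-24151*(506128922 + 42569) + 21704) = 1/(-24151*506171491 + 21704) = 1/(-12224547679141 + 21704) = 1/(-12224547657437) = -1/12224547657437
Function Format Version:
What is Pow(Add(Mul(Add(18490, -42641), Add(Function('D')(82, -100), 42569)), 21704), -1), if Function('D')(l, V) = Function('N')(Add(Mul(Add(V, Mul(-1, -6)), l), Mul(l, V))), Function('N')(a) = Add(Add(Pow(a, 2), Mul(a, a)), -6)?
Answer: Rational(-1, 12224547657437) ≈ -8.1803e-14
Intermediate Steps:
Function('N')(a) = Add(-6, Mul(2, Pow(a, 2))) (Function('N')(a) = Add(Add(Pow(a, 2), Pow(a, 2)), -6) = Add(Mul(2, Pow(a, 2)), -6) = Add(-6, Mul(2, Pow(a, 2))))
Function('D')(l, V) = Add(-6, Mul(2, Pow(Add(Mul(V, l), Mul(l, Add(6, V))), 2))) (Function('D')(l, V) = Add(-6, Mul(2, Pow(Add(Mul(Add(V, Mul(-1, -6)), l), Mul(l, V)), 2))) = Add(-6, Mul(2, Pow(Add(Mul(Add(V, 6), l), Mul(V, l)), 2))) = Add(-6, Mul(2, Pow(Add(Mul(Add(6, V), l), Mul(V, l)), 2))) = Add(-6, Mul(2, Pow(Add(Mul(l, Add(6, V)), Mul(V, l)), 2))) = Add(-6, Mul(2, Pow(Add(Mul(V, l), Mul(l, Add(6, V))), 2))))
Pow(Add(Mul(Add(18490, -42641), Add(Function('D')(82, -100), 42569)), 21704), -1) = Pow(Add(Mul(Add(18490, -42641), Add(Add(-6, Mul(8, Pow(82, 2), Pow(Add(3, -100), 2))), 42569)), 21704), -1) = Pow(Add(Mul(-24151, Add(Add(-6, Mul(8, 6724, Pow(-97, 2))), 42569)), 21704), -1) = Pow(Add(Mul(-24151, Add(Add(-6, Mul(8, 6724, 9409)), 42569)), 21704), -1) = Pow(Add(Mul(-24151, Add(Add(-6, 506128928), 42569)), 21704), -1) = Pow(Add(Mul(-24151, Add(506128922, 42569)), 21704), -1) = Pow(Add(Mul(-24151, 506171491), 21704), -1) = Pow(Add(-12224547679141, 21704), -1) = Pow(-12224547657437, -1) = Rational(-1, 12224547657437)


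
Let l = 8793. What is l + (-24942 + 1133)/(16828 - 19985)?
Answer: 27783310/3157 ≈ 8800.5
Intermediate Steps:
l + (-24942 + 1133)/(16828 - 19985) = 8793 + (-24942 + 1133)/(16828 - 19985) = 8793 - 23809/(-3157) = 8793 - 23809*(-1/3157) = 8793 + 23809/3157 = 27783310/3157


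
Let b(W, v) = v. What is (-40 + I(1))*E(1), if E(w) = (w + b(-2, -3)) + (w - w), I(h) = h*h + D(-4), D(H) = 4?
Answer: 70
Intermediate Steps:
I(h) = 4 + h² (I(h) = h*h + 4 = h² + 4 = 4 + h²)
E(w) = -3 + w (E(w) = (w - 3) + (w - w) = (-3 + w) + 0 = -3 + w)
(-40 + I(1))*E(1) = (-40 + (4 + 1²))*(-3 + 1) = (-40 + (4 + 1))*(-2) = (-40 + 5)*(-2) = -35*(-2) = 70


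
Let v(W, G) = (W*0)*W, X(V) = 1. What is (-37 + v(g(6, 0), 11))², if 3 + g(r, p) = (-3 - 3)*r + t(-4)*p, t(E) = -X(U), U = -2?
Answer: 1369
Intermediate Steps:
t(E) = -1 (t(E) = -1*1 = -1)
g(r, p) = -3 - p - 6*r (g(r, p) = -3 + ((-3 - 3)*r - p) = -3 + (-6*r - p) = -3 + (-p - 6*r) = -3 - p - 6*r)
v(W, G) = 0 (v(W, G) = 0*W = 0)
(-37 + v(g(6, 0), 11))² = (-37 + 0)² = (-37)² = 1369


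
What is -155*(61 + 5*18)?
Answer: -23405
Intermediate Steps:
-155*(61 + 5*18) = -155*(61 + 90) = -155*151 = -23405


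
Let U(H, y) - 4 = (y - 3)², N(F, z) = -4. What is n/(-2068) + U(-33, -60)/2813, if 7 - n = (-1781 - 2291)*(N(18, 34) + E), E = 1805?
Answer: -711083547/200596 ≈ -3544.9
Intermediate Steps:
U(H, y) = 4 + (-3 + y)² (U(H, y) = 4 + (y - 3)² = 4 + (-3 + y)²)
n = 7333679 (n = 7 - (-1781 - 2291)*(-4 + 1805) = 7 - (-4072)*1801 = 7 - 1*(-7333672) = 7 + 7333672 = 7333679)
n/(-2068) + U(-33, -60)/2813 = 7333679/(-2068) + (4 + (-3 - 60)²)/2813 = 7333679*(-1/2068) + (4 + (-63)²)*(1/2813) = -7333679/2068 + (4 + 3969)*(1/2813) = -7333679/2068 + 3973*(1/2813) = -7333679/2068 + 137/97 = -711083547/200596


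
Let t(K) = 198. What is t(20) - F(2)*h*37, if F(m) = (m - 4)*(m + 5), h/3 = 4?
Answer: 6414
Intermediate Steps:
h = 12 (h = 3*4 = 12)
F(m) = (-4 + m)*(5 + m)
t(20) - F(2)*h*37 = 198 - (-20 + 2 + 2**2)*12*37 = 198 - (-20 + 2 + 4)*12*37 = 198 - (-14*12)*37 = 198 - (-168)*37 = 198 - 1*(-6216) = 198 + 6216 = 6414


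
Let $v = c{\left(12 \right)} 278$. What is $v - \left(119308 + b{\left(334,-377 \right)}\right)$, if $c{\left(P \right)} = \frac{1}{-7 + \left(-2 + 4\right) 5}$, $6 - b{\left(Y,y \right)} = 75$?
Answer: $- \frac{357439}{3} \approx -1.1915 \cdot 10^{5}$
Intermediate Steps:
$b{\left(Y,y \right)} = -69$ ($b{\left(Y,y \right)} = 6 - 75 = -69$)
$c{\left(P \right)} = \frac{1}{3}$ ($c{\left(P \right)} = \frac{1}{-7 + 2 \cdot 5} = \frac{1}{-7 + 10} = \frac{1}{3}$)
$v = \frac{278}{3}$ ($v = \frac{1}{3} \cdot 278 = \frac{278}{3} \approx 92.667$)
$v - \left(119308 + b{\left(334,-377 \right)}\right) = \frac{278}{3} - 119239 = - \frac{357439}{3}$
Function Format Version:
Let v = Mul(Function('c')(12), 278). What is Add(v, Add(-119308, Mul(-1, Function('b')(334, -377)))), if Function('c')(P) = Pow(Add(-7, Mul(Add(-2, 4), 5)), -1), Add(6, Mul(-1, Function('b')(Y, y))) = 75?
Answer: Rational(-357439, 3) ≈ -1.1915e+5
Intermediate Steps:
Function('b')(Y, y) = -69 (Function('b')(Y, y) = Add(6, Mul(-1, 75)) = Add(6, -75) = -69)
Function('c')(P) = Rational(1, 3) (Function('c')(P) = Pow(Add(-7, Mul(2, 5)), -1) = Pow(Add(-7, 10), -1) = Pow(3, -1) = Rational(1, 3))
v = Rational(278, 3) (v = Mul(Rational(1, 3), 278) = Rational(278, 3) ≈ 92.667)
Add(v, Add(-119308, Mul(-1, Function('b')(334, -377)))) = Add(Rational(278, 3), Add(-119308, Mul(-1, -69))) = Add(Rational(278, 3), Add(-119308, 69)) = Add(Rational(278, 3), -119239) = Rational(-357439, 3)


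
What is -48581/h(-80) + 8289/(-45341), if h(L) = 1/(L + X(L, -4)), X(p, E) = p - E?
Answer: 343622926587/45341 ≈ 7.5786e+6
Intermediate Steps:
h(L) = 1/(4 + 2*L) (h(L) = 1/(L + (L - 1*(-4))) = 1/(L + (L + 4)) = 1/(L + (4 + L)) = 1/(4 + 2*L))
-48581/h(-80) + 8289/(-45341) = -48581/(1/(2*(2 - 80))) + 8289/(-45341) = -48581/((½)/(-78)) + 8289*(-1/45341) = -48581/((½)*(-1/78)) - 8289/45341 = -48581/(-1/156) - 8289/45341 = -48581*(-156) - 8289/45341 = 7578636 - 8289/45341 = 343622926587/45341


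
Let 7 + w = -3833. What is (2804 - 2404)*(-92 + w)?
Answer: -1572800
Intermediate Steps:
w = -3840 (w = -7 - 3833 = -3840)
(2804 - 2404)*(-92 + w) = (2804 - 2404)*(-92 - 3840) = 400*(-3932) = -1572800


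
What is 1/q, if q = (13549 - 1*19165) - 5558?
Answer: -1/11174 ≈ -8.9493e-5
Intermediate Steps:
q = -11174 (q = (13549 - 19165) - 5558 = -5616 - 5558 = -11174)
1/q = 1/(-11174) = -1/11174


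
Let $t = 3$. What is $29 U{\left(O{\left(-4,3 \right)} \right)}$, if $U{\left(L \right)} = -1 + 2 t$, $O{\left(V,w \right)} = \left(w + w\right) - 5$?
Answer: $145$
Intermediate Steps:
$O{\left(V,w \right)} = -5 + 2 w$ ($O{\left(V,w \right)} = 2 w - 5 = -5 + 2 w$)
$U{\left(L \right)} = 5$ ($U{\left(L \right)} = -1 + 2 \cdot 3 = -1 + 6 = 5$)
$29 U{\left(O{\left(-4,3 \right)} \right)} = 29 \cdot 5 = 145$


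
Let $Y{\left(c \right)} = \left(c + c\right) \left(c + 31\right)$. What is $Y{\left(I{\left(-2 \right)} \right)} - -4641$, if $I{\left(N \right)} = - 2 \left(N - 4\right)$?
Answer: $5673$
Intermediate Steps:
$I{\left(N \right)} = 8 - 2 N$ ($I{\left(N \right)} = - 2 \left(-4 + N\right) = 8 - 2 N$)
$Y{\left(c \right)} = 2 c \left(31 + c\right)$
$Y{\left(I{\left(-2 \right)} \right)} - -4641 = 2 \left(8 - -4\right) \left(31 + \left(8 - -4\right)\right) - -4641 = 2 \left(8 + 4\right) \left(31 + \left(8 + 4\right)\right) + 4641 = 2 \cdot 12 \left(31 + 12\right) + 4641 = 2 \cdot 12 \cdot 43 + 4641 = 1032 + 4641 = 5673$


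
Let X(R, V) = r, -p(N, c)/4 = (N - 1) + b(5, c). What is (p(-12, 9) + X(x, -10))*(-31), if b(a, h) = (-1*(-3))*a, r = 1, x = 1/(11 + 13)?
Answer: 217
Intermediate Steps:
x = 1/24 ≈ 0.041667
b(a, h) = 3*a
p(N, c) = -56 - 4*N (p(N, c) = -4*((N - 1) + 3*5) = -4*((-1 + N) + 15) = -4*(14 + N) = -56 - 4*N)
X(R, V) = 1
(p(-12, 9) + X(x, -10))*(-31) = ((-56 - 4*(-12)) + 1)*(-31) = ((-56 + 48) + 1)*(-31) = (-8 + 1)*(-31) = -7*(-31) = 217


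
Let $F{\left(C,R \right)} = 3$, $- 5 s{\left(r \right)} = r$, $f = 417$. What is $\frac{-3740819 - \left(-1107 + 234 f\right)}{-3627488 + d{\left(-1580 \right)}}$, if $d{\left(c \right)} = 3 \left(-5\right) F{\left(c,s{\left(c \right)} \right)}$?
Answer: $\frac{3837290}{3627533} \approx 1.0578$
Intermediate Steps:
$s{\left(r \right)} = - \frac{r}{5}$
$d{\left(c \right)} = -45$ ($d{\left(c \right)} = 3 \left(-5\right) 3 = \left(-15\right) 3 = -45$)
$\frac{-3740819 - \left(-1107 + 234 f\right)}{-3627488 + d{\left(-1580 \right)}} = \frac{-3740819 + \left(1107 - 97578\right)}{-3627488 - 45} = \frac{-3740819 + \left(1107 - 97578\right)}{-3627533} = \left(-3740819 - 96471\right) \left(- \frac{1}{3627533}\right) = \left(-3837290\right) \left(- \frac{1}{3627533}\right) = \frac{3837290}{3627533}$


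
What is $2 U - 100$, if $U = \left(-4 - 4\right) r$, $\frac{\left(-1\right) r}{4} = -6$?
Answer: $-484$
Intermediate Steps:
$r = 24$ ($r = \left(-4\right) \left(-6\right) = 24$)
$U = -192$ ($U = \left(-4 - 4\right) 24 = \left(-8\right) 24 = -192$)
$2 U - 100 = 2 \left(-192\right) - 100 = -384 - 100 = -484$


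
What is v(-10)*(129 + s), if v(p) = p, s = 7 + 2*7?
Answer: -1500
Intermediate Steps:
s = 21 (s = 7 + 14 = 21)
v(-10)*(129 + s) = -10*(129 + 21) = -10*150 = -1500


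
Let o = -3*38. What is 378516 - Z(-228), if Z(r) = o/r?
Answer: 757031/2 ≈ 3.7852e+5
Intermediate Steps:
o = -114
Z(r) = -114/r
378516 - Z(-228) = 378516 - (-114)/(-228) = 378516 - (-114)*(-1)/228 = 378516 - 1*1/2 = 378516 - 1/2 = 757031/2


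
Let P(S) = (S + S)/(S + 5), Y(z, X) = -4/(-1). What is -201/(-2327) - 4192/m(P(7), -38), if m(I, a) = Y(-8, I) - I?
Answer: -58525287/39559 ≈ -1479.4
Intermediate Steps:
Y(z, X) = 4 (Y(z, X) = -4*(-1) = 4)
P(S) = 2*S/(5 + S) (P(S) = (2*S)/(5 + S) = 2*S/(5 + S))
m(I, a) = 4 - I
-201/(-2327) - 4192/m(P(7), -38) = -201/(-2327) - 4192/(4 - 2*7/(5 + 7)) = -201*(-1/2327) - 4192/(4 - 2*7/12) = 201/2327 - 4192/(4 - 2*7/12) = 201/2327 - 4192/(4 - 1*7/6) = 201/2327 - 4192/(4 - 7/6) = 201/2327 - 4192/17/6 = 201/2327 - 4192*6/17 = 201/2327 - 25152/17 = -58525287/39559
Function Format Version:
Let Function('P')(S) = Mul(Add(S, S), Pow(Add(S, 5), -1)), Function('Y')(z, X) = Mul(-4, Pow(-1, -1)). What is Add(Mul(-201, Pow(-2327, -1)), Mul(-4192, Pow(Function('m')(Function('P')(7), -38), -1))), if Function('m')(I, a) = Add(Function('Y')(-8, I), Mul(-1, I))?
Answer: Rational(-58525287, 39559) ≈ -1479.4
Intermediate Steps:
Function('Y')(z, X) = 4 (Function('Y')(z, X) = Mul(-4, -1) = 4)
Function('P')(S) = Mul(2, S, Pow(Add(5, S), -1)) (Function('P')(S) = Mul(Mul(2, S), Pow(Add(5, S), -1)) = Mul(2, S, Pow(Add(5, S), -1)))
Function('m')(I, a) = Add(4, Mul(-1, I))
Add(Mul(-201, Pow(-2327, -1)), Mul(-4192, Pow(Function('m')(Function('P')(7), -38), -1))) = Add(Mul(-201, Pow(-2327, -1)), Mul(-4192, Pow(Add(4, Mul(-1, Mul(2, 7, Pow(Add(5, 7), -1)))), -1))) = Add(Mul(-201, Rational(-1, 2327)), Mul(-4192, Pow(Add(4, Mul(-1, Mul(2, 7, Pow(12, -1)))), -1))) = Add(Rational(201, 2327), Mul(-4192, Pow(Add(4, Mul(-1, Mul(2, 7, Rational(1, 12)))), -1))) = Add(Rational(201, 2327), Mul(-4192, Pow(Add(4, Mul(-1, Rational(7, 6))), -1))) = Add(Rational(201, 2327), Mul(-4192, Pow(Add(4, Rational(-7, 6)), -1))) = Add(Rational(201, 2327), Mul(-4192, Pow(Rational(17, 6), -1))) = Add(Rational(201, 2327), Mul(-4192, Rational(6, 17))) = Add(Rational(201, 2327), Rational(-25152, 17)) = Rational(-58525287, 39559)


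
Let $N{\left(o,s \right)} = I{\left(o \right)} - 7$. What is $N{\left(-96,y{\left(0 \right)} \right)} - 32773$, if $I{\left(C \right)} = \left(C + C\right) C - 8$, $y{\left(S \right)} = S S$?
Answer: $-14356$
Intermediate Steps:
$y{\left(S \right)} = S^{2}$
$I{\left(C \right)} = -8 + 2 C^{2}$ ($I{\left(C \right)} = 2 C C - 8 = 2 C^{2} - 8 = -8 + 2 C^{2}$)
$N{\left(o,s \right)} = -15 + 2 o^{2}$ ($N{\left(o,s \right)} = \left(-8 + 2 o^{2}\right) - 7 = -15 + 2 o^{2}$)
$N{\left(-96,y{\left(0 \right)} \right)} - 32773 = \left(-15 + 2 \left(-96\right)^{2}\right) - 32773 = \left(-15 + 2 \cdot 9216\right) - 32773 = \left(-15 + 18432\right) - 32773 = 18417 - 32773 = -14356$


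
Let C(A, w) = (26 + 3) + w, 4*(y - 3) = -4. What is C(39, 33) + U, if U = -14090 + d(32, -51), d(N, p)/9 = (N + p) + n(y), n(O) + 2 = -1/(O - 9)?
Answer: -99510/7 ≈ -14216.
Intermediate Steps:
y = 2 (y = 3 + (¼)*(-4) = 3 - 1 = 2)
n(O) = -2 - 1/(-9 + O) (n(O) = -2 - 1/(O - 9) = -2 - 1/(-9 + O))
C(A, w) = 29 + w
d(N, p) = -117/7 + 9*N + 9*p (d(N, p) = 9*((N + p) + (17 - 2*2)/(-9 + 2)) = 9*((N + p) + (17 - 4)/(-7)) = 9*((N + p) - ⅐*13) = 9*((N + p) - 13/7) = 9*(-13/7 + N + p) = -117/7 + 9*N + 9*p)
U = -99944/7 (U = -14090 + (-117/7 + 9*32 + 9*(-51)) = -14090 + (-117/7 + 288 - 459) = -14090 - 1314/7 = -99944/7 ≈ -14278.)
C(39, 33) + U = (29 + 33) - 99944/7 = 62 - 99944/7 = -99510/7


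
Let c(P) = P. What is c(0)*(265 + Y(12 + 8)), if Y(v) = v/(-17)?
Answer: 0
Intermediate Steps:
Y(v) = -v/17 (Y(v) = v*(-1/17) = -v/17)
c(0)*(265 + Y(12 + 8)) = 0*(265 - (12 + 8)/17) = 0*(265 - 1/17*20) = 0*(265 - 20/17) = 0*(4485/17) = 0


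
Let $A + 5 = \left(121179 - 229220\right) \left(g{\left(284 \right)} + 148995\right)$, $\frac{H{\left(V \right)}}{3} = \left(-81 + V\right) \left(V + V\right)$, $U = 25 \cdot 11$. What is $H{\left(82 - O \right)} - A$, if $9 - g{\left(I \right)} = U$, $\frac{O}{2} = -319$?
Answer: $16071590374$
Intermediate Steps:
$O = -638$ ($O = 2 \left(-319\right) = -638$)
$U = 275$
$g{\left(I \right)} = -266$ ($g{\left(I \right)} = 9 - 275 = -266$)
$H{\left(V \right)} = 6 V \left(-81 + V\right)$ ($H{\left(V \right)} = 3 \left(-81 + V\right) \left(V + V\right) = 3 \left(-81 + V\right) 2 V = 3 \cdot 2 V \left(-81 + V\right) = 6 V \left(-81 + V\right)$)
$A = -16068829894$ ($A = -5 + \left(121179 - 229220\right) \left(-266 + 148995\right) = -5 - 16068829889 = -16068829894$)
$H{\left(82 - O \right)} - A = 6 \left(82 - -638\right) \left(-81 + \left(82 - -638\right)\right) - -16068829894 = 6 \left(82 + 638\right) \left(-81 + \left(82 + 638\right)\right) + 16068829894 = 6 \cdot 720 \left(-81 + 720\right) + 16068829894 = 6 \cdot 720 \cdot 639 + 16068829894 = 2760480 + 16068829894 = 16071590374$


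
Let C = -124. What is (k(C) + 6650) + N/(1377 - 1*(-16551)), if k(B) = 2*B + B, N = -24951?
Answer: 37509011/5976 ≈ 6276.6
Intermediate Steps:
k(B) = 3*B
(k(C) + 6650) + N/(1377 - 1*(-16551)) = (3*(-124) + 6650) - 24951/(1377 - 1*(-16551)) = (-372 + 6650) - 24951/(1377 + 16551) = 6278 - 24951/17928 = 6278 - 24951*1/17928 = 6278 - 8317/5976 = 37509011/5976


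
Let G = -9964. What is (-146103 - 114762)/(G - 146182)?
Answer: 260865/156146 ≈ 1.6706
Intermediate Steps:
(-146103 - 114762)/(G - 146182) = (-146103 - 114762)/(-9964 - 146182) = -260865/(-156146) = -260865*(-1/156146) = 260865/156146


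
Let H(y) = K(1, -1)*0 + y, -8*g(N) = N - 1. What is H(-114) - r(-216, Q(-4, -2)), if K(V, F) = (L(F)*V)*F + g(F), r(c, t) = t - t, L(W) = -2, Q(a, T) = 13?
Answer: -114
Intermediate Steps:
g(N) = ⅛ - N/8 (g(N) = -(N - 1)/8 = -(-1 + N)/8 = ⅛ - N/8)
r(c, t) = 0
K(V, F) = ⅛ - F/8 - 2*F*V (K(V, F) = (-2*V)*F + (⅛ - F/8) = -2*F*V + (⅛ - F/8) = ⅛ - F/8 - 2*F*V)
H(y) = y (H(y) = (⅛ - ⅛*(-1) - 2*(-1)*1)*0 + y = (⅛ + ⅛ + 2)*0 + y = (9/4)*0 + y = 0 + y = y)
H(-114) - r(-216, Q(-4, -2)) = -114 - 1*0 = -114 + 0 = -114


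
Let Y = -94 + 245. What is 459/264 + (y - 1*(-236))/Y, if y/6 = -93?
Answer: -5233/13288 ≈ -0.39381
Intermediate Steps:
y = -558 (y = 6*(-93) = -558)
Y = 151
459/264 + (y - 1*(-236))/Y = 459/264 + (-558 - 1*(-236))/151 = 459*(1/264) + (-558 + 236)*(1/151) = 153/88 - 322*1/151 = 153/88 - 322/151 = -5233/13288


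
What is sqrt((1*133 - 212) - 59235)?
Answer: I*sqrt(59314) ≈ 243.54*I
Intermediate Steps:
sqrt((1*133 - 212) - 59235) = sqrt((133 - 212) - 59235) = sqrt(-79 - 59235) = sqrt(-59314) = I*sqrt(59314)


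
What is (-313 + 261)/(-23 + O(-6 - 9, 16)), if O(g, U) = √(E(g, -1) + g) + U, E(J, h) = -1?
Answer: 28/5 + 16*I/5 ≈ 5.6 + 3.2*I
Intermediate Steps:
O(g, U) = U + √(-1 + g) (O(g, U) = √(-1 + g) + U = U + √(-1 + g))
(-313 + 261)/(-23 + O(-6 - 9, 16)) = (-313 + 261)/(-23 + (16 + √(-1 + (-6 - 9)))) = -52/(-23 + (16 + √(-1 - 15))) = -52/(-23 + (16 + √(-16))) = -52/(-23 + (16 + 4*I)) = -52*(-7 - 4*I)/65 = -4*(-7 - 4*I)/5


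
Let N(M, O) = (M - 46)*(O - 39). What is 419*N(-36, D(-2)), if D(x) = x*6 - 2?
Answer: 1820974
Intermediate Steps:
D(x) = -2 + 6*x (D(x) = 6*x - 2 = -2 + 6*x)
N(M, O) = (-46 + M)*(-39 + O)
419*N(-36, D(-2)) = 419*(1794 - 46*(-2 + 6*(-2)) - 39*(-36) - 36*(-2 + 6*(-2))) = 419*(1794 - 46*(-2 - 12) + 1404 - 36*(-2 - 12)) = 419*(1794 - 46*(-14) + 1404 - 36*(-14)) = 419*(1794 + 644 + 1404 + 504) = 419*4346 = 1820974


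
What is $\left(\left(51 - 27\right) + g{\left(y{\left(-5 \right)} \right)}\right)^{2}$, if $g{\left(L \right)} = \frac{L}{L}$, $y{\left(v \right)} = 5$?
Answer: $625$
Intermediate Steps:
$g{\left(L \right)} = 1$
$\left(\left(51 - 27\right) + g{\left(y{\left(-5 \right)} \right)}\right)^{2} = \left(\left(51 - 27\right) + 1\right)^{2} = \left(24 + 1\right)^{2} = 25^{2} = 625$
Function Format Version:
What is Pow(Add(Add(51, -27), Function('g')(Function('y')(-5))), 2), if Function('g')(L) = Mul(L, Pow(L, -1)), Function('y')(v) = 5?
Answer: 625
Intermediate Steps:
Function('g')(L) = 1
Pow(Add(Add(51, -27), Function('g')(Function('y')(-5))), 2) = Pow(Add(Add(51, -27), 1), 2) = Pow(Add(24, 1), 2) = Pow(25, 2) = 625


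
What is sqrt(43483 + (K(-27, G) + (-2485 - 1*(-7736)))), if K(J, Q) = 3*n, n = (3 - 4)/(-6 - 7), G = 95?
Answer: sqrt(8236085)/13 ≈ 220.76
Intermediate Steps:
n = 1/13 (n = -1/(-13) = -1*(-1/13) = 1/13 ≈ 0.076923)
K(J, Q) = 3/13 (K(J, Q) = 3*(1/13) = 3/13)
sqrt(43483 + (K(-27, G) + (-2485 - 1*(-7736)))) = sqrt(43483 + (3/13 + (-2485 - 1*(-7736)))) = sqrt(43483 + (3/13 + (-2485 + 7736))) = sqrt(43483 + (3/13 + 5251)) = sqrt(43483 + 68266/13) = sqrt(633545/13) = sqrt(8236085)/13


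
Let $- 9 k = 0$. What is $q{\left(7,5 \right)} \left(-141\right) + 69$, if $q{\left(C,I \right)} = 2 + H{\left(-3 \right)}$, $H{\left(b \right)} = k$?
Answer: $-213$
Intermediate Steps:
$k = 0$ ($k = \left(- \frac{1}{9}\right) 0 = 0$)
$H{\left(b \right)} = 0$
$q{\left(C,I \right)} = 2$ ($q{\left(C,I \right)} = 2 + 0 = 2$)
$q{\left(7,5 \right)} \left(-141\right) + 69 = 2 \left(-141\right) + 69 = -282 + 69 = -213$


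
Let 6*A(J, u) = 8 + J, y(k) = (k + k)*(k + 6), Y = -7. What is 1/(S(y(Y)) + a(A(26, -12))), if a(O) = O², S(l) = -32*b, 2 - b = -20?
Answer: -9/6047 ≈ -0.0014883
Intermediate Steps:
b = 22 (b = 2 - 1*(-20) = 2 + 20 = 22)
y(k) = 2*k*(6 + k) (y(k) = (2*k)*(6 + k) = 2*k*(6 + k))
A(J, u) = 4/3 + J/6 (A(J, u) = (8 + J)/6 = 4/3 + J/6)
S(l) = -704 (S(l) = -32*22 = -704)
1/(S(y(Y)) + a(A(26, -12))) = 1/(-704 + (4/3 + (⅙)*26)²) = 1/(-704 + (4/3 + 13/3)²) = 1/(-704 + (17/3)²) = 1/(-704 + 289/9) = 1/(-6047/9) = -9/6047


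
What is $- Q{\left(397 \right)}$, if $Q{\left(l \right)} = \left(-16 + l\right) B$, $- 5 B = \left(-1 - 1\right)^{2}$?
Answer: $\frac{1524}{5} \approx 304.8$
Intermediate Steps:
$B = - \frac{4}{5}$ ($B = - \frac{\left(-1 - 1\right)^{2}}{5} = - \frac{\left(-2\right)^{2}}{5} = \left(- \frac{1}{5}\right) 4 = - \frac{4}{5} \approx -0.8$)
$Q{\left(l \right)} = \frac{64}{5} - \frac{4 l}{5}$ ($Q{\left(l \right)} = \left(-16 + l\right) \left(- \frac{4}{5}\right) = \frac{64}{5} - \frac{4 l}{5}$)
$- Q{\left(397 \right)} = - (\frac{64}{5} - \frac{1588}{5}) = \left(-1\right) \left(- \frac{1524}{5}\right) = \frac{1524}{5}$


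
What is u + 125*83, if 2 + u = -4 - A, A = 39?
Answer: 10330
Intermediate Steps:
u = -45 (u = -2 + (-4 - 1*39) = -2 + (-4 - 39) = -2 - 43 = -45)
u + 125*83 = -45 + 125*83 = -45 + 10375 = 10330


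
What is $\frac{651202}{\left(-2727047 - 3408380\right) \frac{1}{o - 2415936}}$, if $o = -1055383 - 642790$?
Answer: $\frac{2679116009018}{6135427} \approx 4.3666 \cdot 10^{5}$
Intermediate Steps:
$o = -1698173$ ($o = -1055383 - 642790 = -1698173$)
$\frac{651202}{\left(-2727047 - 3408380\right) \frac{1}{o - 2415936}} = \frac{651202}{\left(-2727047 - 3408380\right) \frac{1}{-1698173 - 2415936}} = \frac{651202}{\left(-6135427\right) \frac{1}{-4114109}} = \frac{651202}{\left(-6135427\right) \left(- \frac{1}{4114109}\right)} = \frac{651202}{\frac{6135427}{4114109}} = 651202 \cdot \frac{4114109}{6135427} = \frac{2679116009018}{6135427}$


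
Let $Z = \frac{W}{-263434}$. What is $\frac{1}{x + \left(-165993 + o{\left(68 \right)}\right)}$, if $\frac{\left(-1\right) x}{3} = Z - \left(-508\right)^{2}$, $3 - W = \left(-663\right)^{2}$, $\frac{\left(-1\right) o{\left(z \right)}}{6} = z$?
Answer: $\frac{131717}{80055747798} \approx 1.6453 \cdot 10^{-6}$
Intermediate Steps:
$o{\left(z \right)} = - 6 z$
$W = -439566$ ($W = 3 - \left(-663\right)^{2} = 3 - 439569 = -439566$)
$Z = \frac{219783}{131717}$ ($Z = - \frac{439566}{-263434} = \left(-439566\right) \left(- \frac{1}{263434}\right) = \frac{219783}{131717} \approx 1.6686$)
$x = \frac{101973588315}{131717}$ ($x = - 3 \left(\frac{219783}{131717} - \left(-508\right)^{2}\right) = - 3 \left(\frac{219783}{131717} - 258064\right) = \left(-3\right) \left(- \frac{33991196105}{131717}\right) = \frac{101973588315}{131717} \approx 7.7419 \cdot 10^{5}$)
$\frac{1}{x + \left(-165993 + o{\left(68 \right)}\right)} = \frac{1}{\frac{101973588315}{131717} - 166401} = \frac{1}{\frac{80055747798}{131717}} = \frac{131717}{80055747798}$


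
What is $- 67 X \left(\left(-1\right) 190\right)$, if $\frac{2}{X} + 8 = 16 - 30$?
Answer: $- \frac{12730}{11} \approx -1157.3$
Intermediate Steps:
$X = - \frac{1}{11}$ ($X = \frac{2}{-8 + \left(16 - 30\right)} = \frac{2}{-8 - 14} = \frac{2}{-22} = 2 \left(- \frac{1}{22}\right) = - \frac{1}{11} \approx -0.090909$)
$- 67 X \left(\left(-1\right) 190\right) = \left(-67\right) \left(- \frac{1}{11}\right) \left(\left(-1\right) 190\right) = \frac{67}{11} \left(-190\right) = - \frac{12730}{11}$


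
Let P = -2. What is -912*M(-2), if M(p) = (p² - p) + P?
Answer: -3648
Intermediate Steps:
M(p) = -2 + p² - p (M(p) = (p² - p) - 2 = -2 + p² - p)
-912*M(-2) = -912*(-2 + (-2)² - 1*(-2)) = -912*(-2 + 4 + 2) = -912*4 = -3648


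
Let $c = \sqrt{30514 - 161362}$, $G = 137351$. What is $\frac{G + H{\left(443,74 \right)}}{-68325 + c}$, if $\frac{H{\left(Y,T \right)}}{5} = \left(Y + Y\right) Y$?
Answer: $- \frac{47823878775}{1556145491} - \frac{2799788 i \sqrt{8178}}{1556145491} \approx -30.732 - 0.1627 i$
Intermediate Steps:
$H{\left(Y,T \right)} = 10 Y^{2}$ ($H{\left(Y,T \right)} = 5 \left(Y + Y\right) Y = 5 \cdot 2 Y Y = 5 \cdot 2 Y^{2} = 10 Y^{2}$)
$c = 4 i \sqrt{8178}$ ($c = \sqrt{-130848} = 4 i \sqrt{8178} \approx 361.73 i$)
$\frac{G + H{\left(443,74 \right)}}{-68325 + c} = \frac{137351 + 10 \cdot 443^{2}}{-68325 + 4 i \sqrt{8178}} = \frac{137351 + 10 \cdot 196249}{-68325 + 4 i \sqrt{8178}} = \frac{137351 + 1962490}{-68325 + 4 i \sqrt{8178}} = \frac{2099841}{-68325 + 4 i \sqrt{8178}}$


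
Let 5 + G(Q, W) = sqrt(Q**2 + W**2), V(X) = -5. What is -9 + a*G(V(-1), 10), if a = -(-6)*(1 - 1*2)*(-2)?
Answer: -69 + 60*sqrt(5) ≈ 65.164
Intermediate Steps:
G(Q, W) = -5 + sqrt(Q**2 + W**2)
a = 12 (a = -(-6)*(1 - 2)*(-2) = -(-6)*(-1)*(-2) = -6*1*(-2) = -6*(-2) = 12)
-9 + a*G(V(-1), 10) = -9 + 12*(-5 + sqrt((-5)**2 + 10**2)) = -9 + 12*(-5 + sqrt(25 + 100)) = -9 + 12*(-5 + sqrt(125)) = -9 + 12*(-5 + 5*sqrt(5)) = -9 + (-60 + 60*sqrt(5)) = -69 + 60*sqrt(5)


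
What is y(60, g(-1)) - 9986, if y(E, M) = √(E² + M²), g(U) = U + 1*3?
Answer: -9986 + 2*√901 ≈ -9926.0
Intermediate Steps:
g(U) = 3 + U (g(U) = U + 3 = 3 + U)
y(60, g(-1)) - 9986 = √(60² + (3 - 1)²) - 9986 = √(3600 + 2²) - 9986 = √(3600 + 4) - 9986 = √3604 - 9986 = 2*√901 - 9986 = -9986 + 2*√901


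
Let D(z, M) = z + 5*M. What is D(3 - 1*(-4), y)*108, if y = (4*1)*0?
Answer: 756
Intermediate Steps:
y = 0 (y = 4*0 = 0)
D(3 - 1*(-4), y)*108 = ((3 - 1*(-4)) + 5*0)*108 = ((3 + 4) + 0)*108 = (7 + 0)*108 = 7*108 = 756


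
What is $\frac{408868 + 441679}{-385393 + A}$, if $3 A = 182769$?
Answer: $- \frac{850547}{324470} \approx -2.6213$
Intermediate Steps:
$A = 60923$ ($A = \frac{1}{3} \cdot 182769 = 60923$)
$\frac{408868 + 441679}{-385393 + A} = \frac{408868 + 441679}{-385393 + 60923} = \frac{850547}{-324470} = 850547 \left(- \frac{1}{324470}\right) = - \frac{850547}{324470}$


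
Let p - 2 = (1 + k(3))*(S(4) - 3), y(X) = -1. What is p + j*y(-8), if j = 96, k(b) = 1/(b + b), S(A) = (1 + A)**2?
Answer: -205/3 ≈ -68.333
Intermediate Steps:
k(b) = 1/(2*b)
p = 83/3 (p = 2 + (1 + (1/2)/3)*((1 + 4)**2 - 3) = 2 + (1 + (1/2)*(1/3))*(5**2 - 3) = 2 + (1 + 1/6)*(25 - 3) = 2 + (7/6)*22 = 2 + 77/3 = 83/3 ≈ 27.667)
p + j*y(-8) = 83/3 + 96*(-1) = 83/3 - 96 = -205/3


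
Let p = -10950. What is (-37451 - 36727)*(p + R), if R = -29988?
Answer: 3036698964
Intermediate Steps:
(-37451 - 36727)*(p + R) = (-37451 - 36727)*(-10950 - 29988) = -74178*(-40938) = 3036698964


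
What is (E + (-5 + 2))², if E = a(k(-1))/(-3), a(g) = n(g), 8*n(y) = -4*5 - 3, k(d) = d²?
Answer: 2401/576 ≈ 4.1684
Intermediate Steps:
n(y) = -23/8 (n(y) = (-4*5 - 3)/8 = (-20 - 3)/8 = (⅛)*(-23) = -23/8)
a(g) = -23/8
E = 23/24 (E = -23/8/(-3) = -23/8*(-⅓) = 23/24 ≈ 0.95833)
(E + (-5 + 2))² = (23/24 + (-5 + 2))² = (23/24 - 3)² = (-49/24)² = 2401/576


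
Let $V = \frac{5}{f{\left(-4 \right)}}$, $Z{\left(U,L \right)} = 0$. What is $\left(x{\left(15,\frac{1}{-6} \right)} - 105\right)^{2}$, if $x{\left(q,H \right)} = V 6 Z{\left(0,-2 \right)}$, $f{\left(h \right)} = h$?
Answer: $11025$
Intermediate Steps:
$V = - \frac{5}{4}$ ($V = \frac{5}{-4} = 5 \left(- \frac{1}{4}\right) = - \frac{5}{4} \approx -1.25$)
$x{\left(q,H \right)} = 0$ ($x{\left(q,H \right)} = \left(- \frac{5}{4}\right) 6 \cdot 0 = \left(- \frac{15}{2}\right) 0 = 0$)
$\left(x{\left(15,\frac{1}{-6} \right)} - 105\right)^{2} = \left(0 - 105\right)^{2} = \left(-105\right)^{2} = 11025$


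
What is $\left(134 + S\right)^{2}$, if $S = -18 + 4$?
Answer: $14400$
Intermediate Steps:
$S = -14$
$\left(134 + S\right)^{2} = \left(134 - 14\right)^{2} = 120^{2} = 14400$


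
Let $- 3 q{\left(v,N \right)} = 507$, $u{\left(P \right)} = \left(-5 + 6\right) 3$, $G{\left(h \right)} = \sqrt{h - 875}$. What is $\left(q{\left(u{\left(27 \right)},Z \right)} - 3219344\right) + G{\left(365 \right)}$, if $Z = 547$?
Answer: $-3219513 + i \sqrt{510} \approx -3.2195 \cdot 10^{6} + 22.583 i$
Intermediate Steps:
$G{\left(h \right)} = \sqrt{-875 + h}$
$u{\left(P \right)} = 3$ ($u{\left(P \right)} = 1 \cdot 3 = 3$)
$q{\left(v,N \right)} = -169$ ($q{\left(v,N \right)} = \left(- \frac{1}{3}\right) 507 = -169$)
$\left(q{\left(u{\left(27 \right)},Z \right)} - 3219344\right) + G{\left(365 \right)} = \left(-169 - 3219344\right) + \sqrt{-875 + 365} = -3219513 + \sqrt{-510} = -3219513 + i \sqrt{510}$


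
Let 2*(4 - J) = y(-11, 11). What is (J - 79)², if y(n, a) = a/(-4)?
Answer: 346921/64 ≈ 5420.6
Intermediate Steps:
y(n, a) = -a/4 (y(n, a) = a*(-¼) = -a/4)
J = 43/8 (J = 4 - (-1)*11/8 = 4 - ½*(-11/4) = 4 + 11/8 = 43/8 ≈ 5.3750)
(J - 79)² = (43/8 - 79)² = (-589/8)² = 346921/64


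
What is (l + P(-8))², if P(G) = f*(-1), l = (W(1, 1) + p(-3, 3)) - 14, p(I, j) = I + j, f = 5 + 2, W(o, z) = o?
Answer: 400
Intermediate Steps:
f = 7
l = -13 (l = (1 + (-3 + 3)) - 14 = (1 + 0) - 14 = 1 - 14 = -13)
P(G) = -7 (P(G) = 7*(-1) = -7)
(l + P(-8))² = (-13 - 7)² = (-20)² = 400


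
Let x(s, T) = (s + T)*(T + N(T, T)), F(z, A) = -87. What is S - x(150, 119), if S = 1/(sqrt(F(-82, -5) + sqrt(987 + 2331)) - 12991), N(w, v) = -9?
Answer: -29590 - 1/(12991 - I*sqrt(87 - sqrt(3318))) ≈ -29590.0 - 3.2127e-8*I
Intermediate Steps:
x(s, T) = (-9 + T)*(T + s) (x(s, T) = (s + T)*(T - 9) = (T + s)*(-9 + T) = (-9 + T)*(T + s))
S = 1/(-12991 + sqrt(-87 + sqrt(3318))) (S = 1/(sqrt(-87 + sqrt(987 + 2331)) - 12991) = 1/(sqrt(-87 + sqrt(3318)) - 12991) = 1/(-12991 + sqrt(-87 + sqrt(3318))) ≈ -7.6976e-5 - 3.21e-8*I)
S - x(150, 119) = -1/(12991 - I*sqrt(87 - sqrt(3318))) - (119**2 - 9*119 - 9*150 + 119*150) = -1/(12991 - I*sqrt(87 - sqrt(3318))) - (14161 - 1071 - 1350 + 17850) = -1/(12991 - I*sqrt(87 - sqrt(3318))) - 1*29590 = -1/(12991 - I*sqrt(87 - sqrt(3318))) - 29590 = -29590 - 1/(12991 - I*sqrt(87 - sqrt(3318)))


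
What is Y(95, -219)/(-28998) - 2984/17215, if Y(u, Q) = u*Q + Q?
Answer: 15299896/27733365 ≈ 0.55168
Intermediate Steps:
Y(u, Q) = Q + Q*u (Y(u, Q) = Q*u + Q = Q + Q*u)
Y(95, -219)/(-28998) - 2984/17215 = -219*(1 + 95)/(-28998) - 2984/17215 = -219*96*(-1/28998) - 2984*1/17215 = -21024*(-1/28998) - 2984/17215 = 1168/1611 - 2984/17215 = 15299896/27733365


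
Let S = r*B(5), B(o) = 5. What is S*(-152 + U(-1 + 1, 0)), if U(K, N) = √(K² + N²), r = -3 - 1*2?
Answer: 3800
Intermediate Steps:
r = -5 (r = -3 - 2 = -5)
S = -25 (S = -5*5 = -25)
S*(-152 + U(-1 + 1, 0)) = -25*(-152 + √((-1 + 1)² + 0²)) = -25*(-152 + √(0² + 0)) = -25*(-152 + √(0 + 0)) = -25*(-152 + √0) = -25*(-152 + 0) = -25*(-152) = 3800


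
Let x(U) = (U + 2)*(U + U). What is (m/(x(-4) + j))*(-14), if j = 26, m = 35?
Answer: -35/3 ≈ -11.667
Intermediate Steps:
x(U) = 2*U*(2 + U) (x(U) = (2 + U)*(2*U) = 2*U*(2 + U))
(m/(x(-4) + j))*(-14) = (35/(2*(-4)*(2 - 4) + 26))*(-14) = (35/(2*(-4)*(-2) + 26))*(-14) = (35/(16 + 26))*(-14) = (35/42)*(-14) = ((1/42)*35)*(-14) = (5/6)*(-14) = -35/3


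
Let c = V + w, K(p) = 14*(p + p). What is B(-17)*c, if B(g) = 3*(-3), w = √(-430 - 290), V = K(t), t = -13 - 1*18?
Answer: 7812 - 108*I*√5 ≈ 7812.0 - 241.5*I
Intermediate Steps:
t = -31 (t = -13 - 18 = -31)
K(p) = 28*p (K(p) = 14*(2*p) = 28*p)
V = -868 (V = 28*(-31) = -868)
w = 12*I*√5 (w = √(-720) = 12*I*√5 ≈ 26.833*I)
c = -868 + 12*I*√5 ≈ -868.0 + 26.833*I
B(g) = -9
B(-17)*c = -9*(-868 + 12*I*√5) = 7812 - 108*I*√5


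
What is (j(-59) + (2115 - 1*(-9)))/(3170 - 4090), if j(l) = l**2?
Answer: -1121/184 ≈ -6.0924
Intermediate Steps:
(j(-59) + (2115 - 1*(-9)))/(3170 - 4090) = ((-59)**2 + (2115 - 1*(-9)))/(3170 - 4090) = (3481 + (2115 + 9))/(-920) = (3481 + 2124)*(-1/920) = 5605*(-1/920) = -1121/184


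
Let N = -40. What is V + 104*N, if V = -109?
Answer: -4269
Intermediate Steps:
V + 104*N = -109 + 104*(-40) = -109 - 4160 = -4269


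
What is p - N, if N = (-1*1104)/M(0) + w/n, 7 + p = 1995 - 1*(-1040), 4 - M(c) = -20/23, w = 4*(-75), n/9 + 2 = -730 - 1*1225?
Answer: 133758293/41097 ≈ 3254.7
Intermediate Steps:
n = -17613 (n = -18 + 9*(-730 - 1*1225) = -18 + 9*(-730 - 1225) = -18 + 9*(-1955) = -18 - 17595 = -17613)
w = -300
M(c) = 112/23 (M(c) = 4 - (-20)/23 = 4 - 1*(-20/23) = 4 + 20/23 = 112/23)
p = 3028 (p = -7 + (1995 - 1*(-1040)) = -7 + (1995 + 1040) = -7 + 3035 = 3028)
N = -9316577/41097 (N = (-1*1104)/(112/23) - 300/(-17613) = -1104*23/112 - 300*(-1/17613) = -1587/7 + 100/5871 = -9316577/41097 ≈ -226.70)
p - N = 3028 - 1*(-9316577/41097) = 3028 + 9316577/41097 = 133758293/41097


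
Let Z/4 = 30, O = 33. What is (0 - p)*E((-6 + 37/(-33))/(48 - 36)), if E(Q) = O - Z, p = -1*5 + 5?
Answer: 0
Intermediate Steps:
Z = 120 (Z = 4*30 = 120)
p = 0 (p = -5 + 5 = 0)
E(Q) = -87 (E(Q) = 33 - 1*120 = 33 - 120 = -87)
(0 - p)*E((-6 + 37/(-33))/(48 - 36)) = (0 - 1*0)*(-87) = (0 + 0)*(-87) = 0*(-87) = 0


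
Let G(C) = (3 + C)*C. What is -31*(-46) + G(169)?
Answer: 30494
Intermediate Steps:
G(C) = C*(3 + C)
-31*(-46) + G(169) = -31*(-46) + 169*(3 + 169) = 1426 + 169*172 = 1426 + 29068 = 30494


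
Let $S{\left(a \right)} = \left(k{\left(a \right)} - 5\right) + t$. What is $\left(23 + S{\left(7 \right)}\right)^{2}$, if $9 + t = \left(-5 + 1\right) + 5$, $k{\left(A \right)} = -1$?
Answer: $81$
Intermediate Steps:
$t = -8$ ($t = -9 + \left(\left(-5 + 1\right) + 5\right) = -9 + \left(-4 + 5\right) = -9 + 1 = -8$)
$S{\left(a \right)} = -14$ ($S{\left(a \right)} = \left(-1 - 5\right) - 8 = -6 - 8 = -14$)
$\left(23 + S{\left(7 \right)}\right)^{2} = \left(23 - 14\right)^{2} = 9^{2} = 81$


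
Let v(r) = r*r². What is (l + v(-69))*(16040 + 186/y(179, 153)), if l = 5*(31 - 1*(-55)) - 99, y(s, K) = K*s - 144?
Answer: -47802178411756/9081 ≈ -5.2640e+9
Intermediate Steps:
y(s, K) = -144 + K*s
v(r) = r³
l = 331 (l = 5*(31 + 55) - 99 = 5*86 - 99 = 430 - 99 = 331)
(l + v(-69))*(16040 + 186/y(179, 153)) = (331 + (-69)³)*(16040 + 186/(-144 + 153*179)) = (331 - 328509)*(16040 + 186/(-144 + 27387)) = -328178*(16040 + 186/27243) = -328178*(16040 + 186*(1/27243)) = -328178*(16040 + 62/9081) = -328178*145659302/9081 = -47802178411756/9081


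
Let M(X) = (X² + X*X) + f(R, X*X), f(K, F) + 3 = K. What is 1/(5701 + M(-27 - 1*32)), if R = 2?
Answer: 1/12662 ≈ 7.8977e-5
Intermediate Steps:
f(K, F) = -3 + K
M(X) = -1 + 2*X² (M(X) = (X² + X*X) + (-3 + 2) = (X² + X²) - 1 = 2*X² - 1 = -1 + 2*X²)
1/(5701 + M(-27 - 1*32)) = 1/(5701 + (-1 + 2*(-27 - 1*32)²)) = 1/(5701 + (-1 + 2*(-27 - 32)²)) = 1/(5701 + (-1 + 2*(-59)²)) = 1/(5701 + (-1 + 2*3481)) = 1/(5701 + (-1 + 6962)) = 1/(5701 + 6961) = 1/12662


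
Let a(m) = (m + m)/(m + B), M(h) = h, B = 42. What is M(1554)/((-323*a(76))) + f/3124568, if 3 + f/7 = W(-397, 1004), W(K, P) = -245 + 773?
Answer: -71597231937/19175473816 ≈ -3.7338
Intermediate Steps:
W(K, P) = 528
f = 3675 (f = -21 + 7*528 = -21 + 3696 = 3675)
a(m) = 2*m/(42 + m) (a(m) = (m + m)/(m + 42) = (2*m)/(42 + m) = 2*m/(42 + m))
M(1554)/((-323*a(76))) + f/3124568 = 1554/((-646*76/(42 + 76))) + 3675/3124568 = 1554/((-646*76/118)) + 3675*(1/3124568) = 1554/((-646*76/118)) + 3675/3124568 = 1554/((-323*76/59)) + 3675/3124568 = 1554/(-24548/59) + 3675/3124568 = 1554*(-59/24548) + 3675/3124568 = -45843/12274 + 3675/3124568 = -71597231937/19175473816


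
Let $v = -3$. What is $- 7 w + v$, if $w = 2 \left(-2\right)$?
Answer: $25$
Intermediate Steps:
$w = -4$
$- 7 w + v = \left(-7\right) \left(-4\right) - 3 = 28 - 3 = 25$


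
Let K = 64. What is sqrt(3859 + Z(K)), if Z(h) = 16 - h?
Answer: sqrt(3811) ≈ 61.733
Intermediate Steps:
sqrt(3859 + Z(K)) = sqrt(3859 + (16 - 1*64)) = sqrt(3859 + (16 - 64)) = sqrt(3859 - 48) = sqrt(3811)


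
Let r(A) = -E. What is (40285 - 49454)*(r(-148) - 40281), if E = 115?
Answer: 370390924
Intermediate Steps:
r(A) = -115 (r(A) = -1*115 = -115)
(40285 - 49454)*(r(-148) - 40281) = (40285 - 49454)*(-115 - 40281) = -9169*(-40396) = 370390924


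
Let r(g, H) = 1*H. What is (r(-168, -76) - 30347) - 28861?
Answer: -59284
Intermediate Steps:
r(g, H) = H
(r(-168, -76) - 30347) - 28861 = (-76 - 30347) - 28861 = -30423 - 28861 = -59284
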